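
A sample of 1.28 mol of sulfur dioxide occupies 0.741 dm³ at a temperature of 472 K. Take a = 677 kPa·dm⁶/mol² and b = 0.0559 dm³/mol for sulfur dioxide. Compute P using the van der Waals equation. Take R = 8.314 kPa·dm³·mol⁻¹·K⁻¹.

P = nRT/(V − nb) − a n²/V²
nRT/(V − nb) = (1.28)(8.314)(472)/(0.741 − 1.28×0.0559) = 5023.0/0.66945 = 7503.2 kPa
a n²/V² = (677)(1.28)²/(0.741)² = 2020.1 kPa
P = 7503.2 − 2020.1 = 5483 kPa

P ≈ 5483 kPa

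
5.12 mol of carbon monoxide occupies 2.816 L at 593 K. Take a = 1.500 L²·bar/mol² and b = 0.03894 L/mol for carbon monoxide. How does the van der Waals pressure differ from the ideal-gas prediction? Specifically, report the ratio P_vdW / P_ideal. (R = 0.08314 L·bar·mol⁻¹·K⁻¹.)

Ideal: P_ideal = nRT/V = (5.12)(0.08314)(593)/2.816 = 89.6400 bar
vdW: P = nRT/(V − nb) − a n²/V² = 252.426/2.61663 − 39.3216/7.92986 = 96.4699 − 4.95868 = 91.5112 bar
Ratio = 91.5112/89.6400 = 1.021

P_vdW / P_ideal ≈ 1.021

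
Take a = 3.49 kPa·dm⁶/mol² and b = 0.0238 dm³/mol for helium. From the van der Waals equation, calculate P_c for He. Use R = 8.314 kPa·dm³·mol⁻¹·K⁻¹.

For a van der Waals gas, P_c = a/(27b²).
P_c = 3.49/(27×(0.0238)²) = 3.49/0.015294 = 228.2 kPa

P_c ≈ 228.2 kPa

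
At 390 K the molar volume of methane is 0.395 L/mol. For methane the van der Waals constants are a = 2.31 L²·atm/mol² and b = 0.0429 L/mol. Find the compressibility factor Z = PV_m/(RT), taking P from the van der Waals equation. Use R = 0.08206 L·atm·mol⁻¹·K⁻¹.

Z ≈ 0.9391

P = RT/(V_m − b) − a/V_m² = (0.08206)(390)/(0.395 − 0.0429) − 2.31/(0.395)²
  = 32.003/0.35210 − 14.805 = 90.892 − 14.805 = 76.087 atm
Z = PV_m/(RT) = (76.087)(0.395)/((0.08206)(390)) = 30.054/32.003 = 0.9391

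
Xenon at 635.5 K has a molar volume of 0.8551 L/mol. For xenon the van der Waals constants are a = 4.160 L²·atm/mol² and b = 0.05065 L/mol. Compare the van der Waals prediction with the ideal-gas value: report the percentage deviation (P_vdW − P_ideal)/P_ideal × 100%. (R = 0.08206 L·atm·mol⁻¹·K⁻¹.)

-3.03 %

Ideal: P_ideal = RT/V_m = (0.08206)(635.5)/0.8551 = 60.9860 atm
vdW: P = RT/(V_m − b) − a/V_m² = 52.1491/0.804450 − 4.160/0.731196 = 64.8258 − 5.68931 = 59.1365 atm
% deviation = (59.1365 − 60.9860)/60.9860 × 100% = -3.03%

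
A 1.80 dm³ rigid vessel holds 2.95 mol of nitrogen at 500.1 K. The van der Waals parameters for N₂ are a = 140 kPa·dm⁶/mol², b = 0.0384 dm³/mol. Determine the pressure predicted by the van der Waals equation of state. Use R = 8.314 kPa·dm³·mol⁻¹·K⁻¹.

P = nRT/(V − nb) − a n²/V²
nRT/(V − nb) = (2.95)(8.314)(500.1)/(1.80 − 2.95×0.0384) = 12266/1.6867 = 7272.2 kPa
a n²/V² = (140)(2.95)²/(1.80)² = 376.03 kPa
P = 7272.2 − 376.03 = 6896 kPa

P ≈ 6896 kPa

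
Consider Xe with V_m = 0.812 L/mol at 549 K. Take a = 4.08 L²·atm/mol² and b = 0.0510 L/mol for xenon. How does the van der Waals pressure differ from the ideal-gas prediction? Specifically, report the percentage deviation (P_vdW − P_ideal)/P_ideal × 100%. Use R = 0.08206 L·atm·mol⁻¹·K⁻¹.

Ideal: P_ideal = RT/V_m = (0.08206)(549)/0.812 = 55.4815 atm
vdW: P = RT/(V_m − b) − a/V_m² = 45.0509/0.761000 − 4.08/0.659344 = 59.1996 − 6.18797 = 53.0116 atm
% deviation = (53.0116 − 55.4815)/55.4815 × 100% = -4.45%

-4.45 %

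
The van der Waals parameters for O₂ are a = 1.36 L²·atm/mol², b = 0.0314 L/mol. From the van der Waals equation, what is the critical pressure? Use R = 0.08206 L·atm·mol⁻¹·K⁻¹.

For a van der Waals gas, P_c = a/(27b²).
P_c = 1.36/(27×(0.0314)²) = 1.36/0.026621 = 51.09 atm

P_c ≈ 51.09 atm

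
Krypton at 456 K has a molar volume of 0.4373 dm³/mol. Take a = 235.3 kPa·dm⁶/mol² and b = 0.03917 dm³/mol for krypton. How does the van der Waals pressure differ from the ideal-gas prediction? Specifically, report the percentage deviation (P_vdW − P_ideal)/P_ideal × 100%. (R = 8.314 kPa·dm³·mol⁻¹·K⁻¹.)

-4.35 %

Ideal: P_ideal = RT/V_m = (8.314)(456)/0.4373 = 8669.53 kPa
vdW: P = RT/(V_m − b) − a/V_m² = 3791.18/0.398130 − 235.3/0.191231 = 9522.47 − 1230.45 = 8292.02 kPa
% deviation = (8292.02 − 8669.53)/8669.53 × 100% = -4.35%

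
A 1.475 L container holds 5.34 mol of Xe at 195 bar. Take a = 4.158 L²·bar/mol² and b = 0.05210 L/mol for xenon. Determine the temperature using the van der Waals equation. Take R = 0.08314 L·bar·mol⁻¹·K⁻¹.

T ≈ 672.6 K

T = (P + a n²/V²)(V − nb)/(nR)
P + a n²/V² = 195 + (4.158)(5.34)²/(1.475)² = 249.50 bar
V − nb = 1.475 − (5.34)(0.05210) = 1.1968 L
T = (249.50)(1.1968)/((5.34)(0.08314)) = 672.6 K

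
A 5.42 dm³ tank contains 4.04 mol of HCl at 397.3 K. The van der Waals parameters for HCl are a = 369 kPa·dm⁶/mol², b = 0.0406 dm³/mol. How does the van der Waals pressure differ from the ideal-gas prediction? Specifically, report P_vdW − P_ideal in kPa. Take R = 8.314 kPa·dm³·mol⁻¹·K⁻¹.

ΔP ≈ -128.2 kPa

Ideal: P_ideal = nRT/V = (4.04)(8.314)(397.3)/5.42 = 2462.13 kPa
vdW: P = nRT/(V − nb) − a n²/V² = 13344.7/5.25598 − 6022.67/29.3764 = 2538.96 − 205.017 = 2333.94 kPa
ΔP = 2333.94 − 2462.13 = -128.2 kPa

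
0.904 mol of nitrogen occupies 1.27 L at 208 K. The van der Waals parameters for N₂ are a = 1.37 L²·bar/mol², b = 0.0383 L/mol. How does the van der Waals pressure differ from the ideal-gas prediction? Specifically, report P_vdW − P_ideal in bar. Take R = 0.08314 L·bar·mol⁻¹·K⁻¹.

Ideal: P_ideal = nRT/V = (0.904)(0.08314)(208)/1.27 = 12.3094 bar
vdW: P = nRT/(V − nb) − a n²/V² = 15.6330/1.23538 − 1.11959/1.61290 = 12.6544 − 0.694147 = 11.9603 bar
ΔP = 11.9603 − 12.3094 = -0.349 bar

ΔP ≈ -0.349 bar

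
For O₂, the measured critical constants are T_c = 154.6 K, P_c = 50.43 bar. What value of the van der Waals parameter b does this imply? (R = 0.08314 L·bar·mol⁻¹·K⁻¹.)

From T_c = 8a/(27Rb) and P_c = a/(27b²): b = R T_c/(8 P_c).
b = (0.08314)(154.6)/(8×50.43) = 12.853/403.44 = 0.03186 L/mol

b ≈ 0.03186 L/mol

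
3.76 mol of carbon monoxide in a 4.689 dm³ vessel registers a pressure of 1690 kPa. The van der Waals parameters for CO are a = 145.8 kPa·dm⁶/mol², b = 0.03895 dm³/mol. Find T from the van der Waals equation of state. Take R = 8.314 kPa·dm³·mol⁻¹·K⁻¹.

T = (P + a n²/V²)(V − nb)/(nR)
P + a n²/V² = 1690 + (145.8)(3.76)²/(4.689)² = 1783.8 kPa
V − nb = 4.689 − (3.76)(0.03895) = 4.5425 dm³
T = (1783.8)(4.5425)/((3.76)(8.314)) = 259.2 K

T ≈ 259.2 K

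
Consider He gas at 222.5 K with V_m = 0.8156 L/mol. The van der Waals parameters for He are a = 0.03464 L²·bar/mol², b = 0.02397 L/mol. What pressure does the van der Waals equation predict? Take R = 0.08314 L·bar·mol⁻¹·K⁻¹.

P = RT/(V_m − b) − a/V_m²
RT/(V_m − b) = (0.08314)(222.5)/(0.8156 − 0.02397) = 18.499/0.79163 = 23.368 bar
a/V_m² = 0.03464/(0.8156)² = 0.052074 bar
P = 23.368 − 0.052074 = 23.32 bar

P ≈ 23.32 bar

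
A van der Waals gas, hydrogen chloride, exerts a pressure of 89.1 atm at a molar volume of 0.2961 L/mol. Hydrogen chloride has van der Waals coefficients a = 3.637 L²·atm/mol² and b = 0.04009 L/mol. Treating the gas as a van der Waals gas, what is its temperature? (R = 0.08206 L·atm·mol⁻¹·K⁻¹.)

T = (P + a/V_m²)(V_m − b)/R
P + a/V_m² = 89.1 + 3.637/(0.2961)² = 130.58 atm
V_m − b = 0.2961 − 0.04009 = 0.25601 L/mol
T = (130.58)(0.25601)/0.08206 = 407.4 K

T ≈ 407.4 K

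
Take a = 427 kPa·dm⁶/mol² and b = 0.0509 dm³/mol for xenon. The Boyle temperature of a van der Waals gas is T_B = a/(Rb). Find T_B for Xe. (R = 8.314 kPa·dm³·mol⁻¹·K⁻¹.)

For a van der Waals gas the second virial coefficient B₂ = b − a/(RT) vanishes at T_B = a/(Rb).
T_B = 427/(8.314×0.0509) = 427/0.42318 = 1009 K

T_B ≈ 1009 K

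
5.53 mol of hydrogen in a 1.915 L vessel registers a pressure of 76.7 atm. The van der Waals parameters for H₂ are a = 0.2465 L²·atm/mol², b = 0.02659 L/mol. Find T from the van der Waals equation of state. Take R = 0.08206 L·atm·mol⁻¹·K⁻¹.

T ≈ 306.8 K

T = (P + a n²/V²)(V − nb)/(nR)
P + a n²/V² = 76.7 + (0.2465)(5.53)²/(1.915)² = 78.756 atm
V − nb = 1.915 − (5.53)(0.02659) = 1.7680 L
T = (78.756)(1.7680)/((5.53)(0.08206)) = 306.8 K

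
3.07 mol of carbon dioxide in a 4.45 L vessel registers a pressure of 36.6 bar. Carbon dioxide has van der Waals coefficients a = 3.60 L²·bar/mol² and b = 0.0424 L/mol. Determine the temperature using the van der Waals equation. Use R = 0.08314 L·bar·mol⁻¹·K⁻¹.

T ≈ 648.4 K

T = (P + a n²/V²)(V − nb)/(nR)
P + a n²/V² = 36.6 + (3.60)(3.07)²/(4.45)² = 38.313 bar
V − nb = 4.45 − (3.07)(0.0424) = 4.3198 L
T = (38.313)(4.3198)/((3.07)(0.08314)) = 648.4 K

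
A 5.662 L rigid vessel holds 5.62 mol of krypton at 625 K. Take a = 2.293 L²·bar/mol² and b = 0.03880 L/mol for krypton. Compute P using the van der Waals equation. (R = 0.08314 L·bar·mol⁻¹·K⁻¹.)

P ≈ 51.38 bar

P = nRT/(V − nb) − a n²/V²
nRT/(V − nb) = (5.62)(0.08314)(625)/(5.662 − 5.62×0.03880) = 292.03/5.4439 = 53.644 bar
a n²/V² = (2.293)(5.62)²/(5.662)² = 2.2591 bar
P = 53.644 − 2.2591 = 51.38 bar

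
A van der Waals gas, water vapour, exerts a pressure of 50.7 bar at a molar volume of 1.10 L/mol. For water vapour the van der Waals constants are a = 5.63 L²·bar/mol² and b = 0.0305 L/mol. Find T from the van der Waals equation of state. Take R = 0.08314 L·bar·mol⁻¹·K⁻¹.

T = (P + a/V_m²)(V_m − b)/R
P + a/V_m² = 50.7 + 5.63/(1.10)² = 55.353 bar
V_m − b = 1.10 − 0.0305 = 1.0695 L/mol
T = (55.353)(1.0695)/0.08314 = 712.1 K

T ≈ 712.1 K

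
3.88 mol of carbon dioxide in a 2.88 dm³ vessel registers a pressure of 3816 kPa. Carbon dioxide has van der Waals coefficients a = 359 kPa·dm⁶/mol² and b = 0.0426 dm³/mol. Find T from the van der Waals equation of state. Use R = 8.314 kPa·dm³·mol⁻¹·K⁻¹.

T ≈ 376.0 K

T = (P + a n²/V²)(V − nb)/(nR)
P + a n²/V² = 3816 + (359)(3.88)²/(2.88)² = 4467.6 kPa
V − nb = 2.88 − (3.88)(0.0426) = 2.7147 dm³
T = (4467.6)(2.7147)/((3.88)(8.314)) = 376.0 K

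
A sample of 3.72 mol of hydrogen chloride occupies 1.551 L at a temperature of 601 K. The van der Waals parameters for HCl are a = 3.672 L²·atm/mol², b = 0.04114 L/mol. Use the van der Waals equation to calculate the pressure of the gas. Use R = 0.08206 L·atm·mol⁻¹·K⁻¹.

P = nRT/(V − nb) − a n²/V²
nRT/(V − nb) = (3.72)(0.08206)(601)/(1.551 − 3.72×0.04114) = 183.46/1.3980 = 131.23 atm
a n²/V² = (3.672)(3.72)²/(1.551)² = 21.123 atm
P = 131.23 − 21.123 = 110.1 atm

P ≈ 110.1 atm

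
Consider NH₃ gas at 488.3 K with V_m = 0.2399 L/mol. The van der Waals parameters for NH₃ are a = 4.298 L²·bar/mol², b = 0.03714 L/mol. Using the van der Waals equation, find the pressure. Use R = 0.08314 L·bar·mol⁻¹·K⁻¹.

P ≈ 125.5 bar

P = RT/(V_m − b) − a/V_m²
RT/(V_m − b) = (0.08314)(488.3)/(0.2399 − 0.03714) = 40.597/0.20276 = 200.22 bar
a/V_m² = 4.298/(0.2399)² = 74.680 bar
P = 200.22 − 74.680 = 125.5 bar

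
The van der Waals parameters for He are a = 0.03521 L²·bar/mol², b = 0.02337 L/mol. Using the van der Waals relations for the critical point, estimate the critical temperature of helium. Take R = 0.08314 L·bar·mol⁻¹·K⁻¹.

T_c ≈ 5.369 K

For a van der Waals gas, T_c = 8a/(27Rb).
T_c = 8×0.03521/(27×0.08314×0.02337) = 0.28168/0.052461 = 5.369 K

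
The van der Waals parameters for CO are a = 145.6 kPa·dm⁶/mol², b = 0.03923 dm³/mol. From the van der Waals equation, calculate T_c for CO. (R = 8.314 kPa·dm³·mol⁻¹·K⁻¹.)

For a van der Waals gas, T_c = 8a/(27Rb).
T_c = 8×145.6/(27×8.314×0.03923) = 1164.8/8.8063 = 132.3 K

T_c ≈ 132.3 K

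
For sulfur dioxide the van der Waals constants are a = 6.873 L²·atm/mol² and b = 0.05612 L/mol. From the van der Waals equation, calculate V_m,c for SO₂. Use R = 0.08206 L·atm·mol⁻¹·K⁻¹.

V_m,c ≈ 0.1684 L/mol

For a van der Waals gas, V_m,c = 3b.
V_m,c = 3×0.05612 = 0.1684 L/mol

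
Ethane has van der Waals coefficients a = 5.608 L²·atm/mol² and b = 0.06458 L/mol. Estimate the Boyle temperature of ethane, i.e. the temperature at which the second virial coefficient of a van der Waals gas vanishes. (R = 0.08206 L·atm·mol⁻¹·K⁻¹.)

For a van der Waals gas the second virial coefficient B₂ = b − a/(RT) vanishes at T_B = a/(Rb).
T_B = 5.608/(0.08206×0.06458) = 5.608/0.0052994 = 1058 K

T_B ≈ 1058 K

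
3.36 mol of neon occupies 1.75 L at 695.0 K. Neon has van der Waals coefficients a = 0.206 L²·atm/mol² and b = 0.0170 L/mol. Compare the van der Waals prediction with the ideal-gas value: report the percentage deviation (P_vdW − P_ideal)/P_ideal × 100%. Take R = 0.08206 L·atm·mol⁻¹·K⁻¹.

2.68 %

Ideal: P_ideal = nRT/V = (3.36)(0.08206)(695.0)/1.75 = 109.501 atm
vdW: P = nRT/(V − nb) − a n²/V² = 191.627/1.69288 − 2.32566/3.06250 = 113.196 − 0.759399 = 112.437 atm
% deviation = (112.437 − 109.501)/109.501 × 100% = 2.68%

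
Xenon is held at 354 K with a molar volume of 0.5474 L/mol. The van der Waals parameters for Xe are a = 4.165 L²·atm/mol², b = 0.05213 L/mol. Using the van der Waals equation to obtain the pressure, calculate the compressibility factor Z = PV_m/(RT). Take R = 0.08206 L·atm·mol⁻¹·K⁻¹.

P = RT/(V_m − b) − a/V_m² = (0.08206)(354)/(0.5474 − 0.05213) − 4.165/(0.5474)²
  = 29.049/0.49527 − 13.900 = 58.653 − 13.900 = 44.753 atm
Z = PV_m/(RT) = (44.753)(0.5474)/((0.08206)(354)) = 24.498/29.049 = 0.8433

Z ≈ 0.8433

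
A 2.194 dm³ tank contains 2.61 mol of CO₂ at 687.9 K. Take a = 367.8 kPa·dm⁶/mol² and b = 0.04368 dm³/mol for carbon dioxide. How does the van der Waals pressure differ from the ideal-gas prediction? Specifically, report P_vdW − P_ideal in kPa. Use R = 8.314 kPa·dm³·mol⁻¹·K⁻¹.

Ideal: P_ideal = nRT/V = (2.61)(8.314)(687.9)/2.194 = 6803.61 kPa
vdW: P = nRT/(V − nb) − a n²/V² = 14927.1/2.08000 − 2505.49/4.81364 = 7176.49 − 520.498 = 6655.99 kPa
ΔP = 6655.99 − 6803.61 = -147.6 kPa

ΔP ≈ -147.6 kPa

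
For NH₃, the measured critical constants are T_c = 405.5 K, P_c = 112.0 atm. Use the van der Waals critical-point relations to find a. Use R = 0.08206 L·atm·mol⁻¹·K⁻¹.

a ≈ 4.171 L²·atm/mol²

From T_c = 8a/(27Rb) and P_c = a/(27b²): a = 27 R² T_c²/(64 P_c).
a = 27×(0.08206)²×(405.5)²/(64×112.0) = 29896/7168.0 = 4.171 L²·atm/mol²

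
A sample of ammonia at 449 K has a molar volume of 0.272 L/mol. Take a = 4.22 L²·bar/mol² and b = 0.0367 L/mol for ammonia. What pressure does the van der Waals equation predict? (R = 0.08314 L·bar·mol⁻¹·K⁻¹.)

P ≈ 101.6 bar

P = RT/(V_m − b) − a/V_m²
RT/(V_m − b) = (0.08314)(449)/(0.272 − 0.0367) = 37.330/0.23530 = 158.65 bar
a/V_m² = 4.22/(0.272)² = 57.039 bar
P = 158.65 − 57.039 = 101.6 bar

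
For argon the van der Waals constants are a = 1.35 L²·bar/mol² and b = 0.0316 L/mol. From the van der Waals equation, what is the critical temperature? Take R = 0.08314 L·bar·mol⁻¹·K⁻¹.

For a van der Waals gas, T_c = 8a/(27Rb).
T_c = 8×1.35/(27×0.08314×0.0316) = 10.800/0.070935 = 152.3 K

T_c ≈ 152.3 K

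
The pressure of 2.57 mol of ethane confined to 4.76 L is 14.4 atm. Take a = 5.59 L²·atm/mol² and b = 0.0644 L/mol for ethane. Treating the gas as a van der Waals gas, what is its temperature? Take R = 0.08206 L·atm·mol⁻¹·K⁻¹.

T ≈ 349.2 K

T = (P + a n²/V²)(V − nb)/(nR)
P + a n²/V² = 14.4 + (5.59)(2.57)²/(4.76)² = 16.030 atm
V − nb = 4.76 − (2.57)(0.0644) = 4.5945 L
T = (16.030)(4.5945)/((2.57)(0.08206)) = 349.2 K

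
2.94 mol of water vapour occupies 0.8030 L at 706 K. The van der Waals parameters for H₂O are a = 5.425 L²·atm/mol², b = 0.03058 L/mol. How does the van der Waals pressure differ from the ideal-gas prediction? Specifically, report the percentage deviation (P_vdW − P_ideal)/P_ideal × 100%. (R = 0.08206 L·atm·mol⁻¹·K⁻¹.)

-21.68 %

Ideal: P_ideal = nRT/V = (2.94)(0.08206)(706)/0.8030 = 212.113 atm
vdW: P = nRT/(V − nb) − a n²/V² = 170.327/0.713095 − 46.8915/0.644809 = 238.856 − 72.7215 = 166.135 atm
% deviation = (166.135 − 212.113)/212.113 × 100% = -21.68%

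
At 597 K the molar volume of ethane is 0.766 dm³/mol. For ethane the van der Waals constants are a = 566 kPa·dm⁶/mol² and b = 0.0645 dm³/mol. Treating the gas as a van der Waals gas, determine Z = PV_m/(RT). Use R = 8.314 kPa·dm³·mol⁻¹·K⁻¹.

P = RT/(V_m − b) − a/V_m² = (8.314)(597)/(0.766 − 0.0645) − 566/(0.766)²
  = 4963.5/0.70150 − 964.63 = 7075.6 − 964.63 = 6111.0 kPa
Z = PV_m/(RT) = (6111.0)(0.766)/((8.314)(597)) = 4681.0/4963.5 = 0.9431

Z ≈ 0.9431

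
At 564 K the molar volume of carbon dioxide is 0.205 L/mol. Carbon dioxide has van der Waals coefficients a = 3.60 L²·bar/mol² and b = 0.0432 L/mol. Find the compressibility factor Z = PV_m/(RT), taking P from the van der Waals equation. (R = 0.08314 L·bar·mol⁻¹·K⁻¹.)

P = RT/(V_m − b) − a/V_m² = (0.08314)(564)/(0.205 − 0.0432) − 3.60/(0.205)²
  = 46.891/0.16180 − 85.663 = 289.81 − 85.663 = 204.15 bar
Z = PV_m/(RT) = (204.15)(0.205)/((0.08314)(564)) = 41.851/46.891 = 0.8925

Z ≈ 0.8925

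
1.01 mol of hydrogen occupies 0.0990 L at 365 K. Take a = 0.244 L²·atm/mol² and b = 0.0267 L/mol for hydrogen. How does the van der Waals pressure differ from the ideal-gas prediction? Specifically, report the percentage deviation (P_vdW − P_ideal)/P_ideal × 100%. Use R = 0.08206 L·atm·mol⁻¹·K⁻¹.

Ideal: P_ideal = nRT/V = (1.01)(0.08206)(365)/0.0990 = 305.570 atm
vdW: P = nRT/(V − nb) − a n²/V² = 30.2514/0.0720330 − 0.248904/0.00980100 = 419.966 − 25.3958 = 394.570 atm
% deviation = (394.570 − 305.570)/305.570 × 100% = 29.13%

29.13 %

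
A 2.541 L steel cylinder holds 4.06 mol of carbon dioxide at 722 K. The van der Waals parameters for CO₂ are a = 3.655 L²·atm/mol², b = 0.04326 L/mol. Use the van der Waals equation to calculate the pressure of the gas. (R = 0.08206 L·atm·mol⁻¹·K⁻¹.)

P ≈ 92.36 atm

P = nRT/(V − nb) − a n²/V²
nRT/(V − nb) = (4.06)(0.08206)(722)/(2.541 − 4.06×0.04326) = 240.54/2.3654 = 101.69 atm
a n²/V² = (3.655)(4.06)²/(2.541)² = 9.3310 atm
P = 101.69 − 9.3310 = 92.36 atm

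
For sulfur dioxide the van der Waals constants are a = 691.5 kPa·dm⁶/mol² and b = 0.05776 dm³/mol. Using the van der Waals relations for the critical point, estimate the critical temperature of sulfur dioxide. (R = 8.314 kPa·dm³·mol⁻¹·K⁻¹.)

For a van der Waals gas, T_c = 8a/(27Rb).
T_c = 8×691.5/(27×8.314×0.05776) = 5532.0/12.966 = 426.7 K

T_c ≈ 426.7 K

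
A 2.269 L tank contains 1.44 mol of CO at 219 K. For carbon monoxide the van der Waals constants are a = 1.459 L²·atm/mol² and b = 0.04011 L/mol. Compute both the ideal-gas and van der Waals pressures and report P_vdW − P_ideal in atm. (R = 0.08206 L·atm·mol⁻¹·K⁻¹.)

Ideal: P_ideal = nRT/V = (1.44)(0.08206)(219)/2.269 = 11.4052 atm
vdW: P = nRT/(V − nb) − a n²/V² = 25.8784/2.21124 − 3.02538/5.14836 = 11.7031 − 0.587640 = 11.1155 atm
ΔP = 11.1155 − 11.4052 = -0.290 atm

ΔP ≈ -0.290 atm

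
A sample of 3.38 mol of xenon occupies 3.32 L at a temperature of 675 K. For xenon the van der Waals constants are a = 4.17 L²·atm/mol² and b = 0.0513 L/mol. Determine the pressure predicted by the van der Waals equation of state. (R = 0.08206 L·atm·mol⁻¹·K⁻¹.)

P = nRT/(V − nb) − a n²/V²
nRT/(V − nb) = (3.38)(0.08206)(675)/(3.32 − 3.38×0.0513) = 187.22/3.1466 = 59.499 atm
a n²/V² = (4.17)(3.38)²/(3.32)² = 4.3221 atm
P = 59.499 − 4.3221 = 55.18 atm

P ≈ 55.18 atm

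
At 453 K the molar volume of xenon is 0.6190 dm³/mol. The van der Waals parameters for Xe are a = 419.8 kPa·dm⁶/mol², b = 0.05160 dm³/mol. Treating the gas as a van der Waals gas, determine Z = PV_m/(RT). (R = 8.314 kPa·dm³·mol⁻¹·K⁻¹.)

P = RT/(V_m − b) − a/V_m² = (8.314)(453)/(0.6190 − 0.05160) − 419.8/(0.6190)²
  = 3766.2/0.56740 − 1095.6 = 6637.6 − 1095.6 = 5542.0 kPa
Z = PV_m/(RT) = (5542.0)(0.6190)/((8.314)(453)) = 3430.5/3766.2 = 0.9109

Z ≈ 0.9109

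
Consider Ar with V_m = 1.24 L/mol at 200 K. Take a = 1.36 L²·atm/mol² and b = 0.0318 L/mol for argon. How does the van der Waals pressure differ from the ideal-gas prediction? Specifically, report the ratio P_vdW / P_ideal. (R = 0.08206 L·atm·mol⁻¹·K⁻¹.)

P_vdW / P_ideal ≈ 0.9595

Ideal: P_ideal = RT/V_m = (0.08206)(200)/1.24 = 13.2355 atm
vdW: P = RT/(V_m − b) − a/V_m² = 16.4120/1.20820 − 1.36/1.53760 = 13.5838 − 0.884495 = 12.6993 atm
Ratio = 12.6993/13.2355 = 0.9595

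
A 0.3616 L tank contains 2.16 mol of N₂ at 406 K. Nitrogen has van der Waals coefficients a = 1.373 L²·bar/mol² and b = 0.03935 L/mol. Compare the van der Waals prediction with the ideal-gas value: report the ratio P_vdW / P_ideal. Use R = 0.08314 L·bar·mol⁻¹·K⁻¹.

Ideal: P_ideal = nRT/V = (2.16)(0.08314)(406)/0.3616 = 201.633 bar
vdW: P = nRT/(V − nb) − a n²/V² = 72.9105/0.276604 − 6.40587/0.130755 = 263.592 − 48.9914 = 214.601 bar
Ratio = 214.601/201.633 = 1.064

P_vdW / P_ideal ≈ 1.064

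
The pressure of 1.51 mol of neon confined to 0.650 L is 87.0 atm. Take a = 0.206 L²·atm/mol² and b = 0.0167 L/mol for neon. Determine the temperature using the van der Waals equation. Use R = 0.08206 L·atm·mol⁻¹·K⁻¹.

T = (P + a n²/V²)(V − nb)/(nR)
P + a n²/V² = 87.0 + (0.206)(1.51)²/(0.650)² = 88.112 atm
V − nb = 0.650 − (1.51)(0.0167) = 0.62478 L
T = (88.112)(0.62478)/((1.51)(0.08206)) = 444.3 K

T ≈ 444.3 K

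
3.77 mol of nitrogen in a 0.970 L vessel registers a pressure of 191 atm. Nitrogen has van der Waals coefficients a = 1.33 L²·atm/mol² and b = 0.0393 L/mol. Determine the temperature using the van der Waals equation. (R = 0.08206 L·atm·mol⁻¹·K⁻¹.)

T ≈ 560.8 K

T = (P + a n²/V²)(V − nb)/(nR)
P + a n²/V² = 191 + (1.33)(3.77)²/(0.970)² = 211.09 atm
V − nb = 0.970 − (3.77)(0.0393) = 0.82184 L
T = (211.09)(0.82184)/((3.77)(0.08206)) = 560.8 K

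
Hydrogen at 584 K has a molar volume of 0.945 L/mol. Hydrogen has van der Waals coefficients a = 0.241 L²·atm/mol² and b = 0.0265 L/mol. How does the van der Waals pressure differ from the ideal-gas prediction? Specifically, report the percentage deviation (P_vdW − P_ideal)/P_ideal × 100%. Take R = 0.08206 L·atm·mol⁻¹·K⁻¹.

Ideal: P_ideal = RT/V_m = (0.08206)(584)/0.945 = 50.7122 atm
vdW: P = RT/(V_m − b) − a/V_m² = 47.9230/0.918500 − 0.241/0.893025 = 52.1753 − 0.269869 = 51.9054 atm
% deviation = (51.9054 − 50.7122)/50.7122 × 100% = 2.35%

2.35 %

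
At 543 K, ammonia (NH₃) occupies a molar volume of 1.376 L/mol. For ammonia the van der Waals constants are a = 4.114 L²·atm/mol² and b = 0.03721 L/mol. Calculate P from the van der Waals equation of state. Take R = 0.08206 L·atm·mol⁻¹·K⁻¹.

P = RT/(V_m − b) − a/V_m²
RT/(V_m − b) = (0.08206)(543)/(1.376 − 0.03721) = 44.559/1.3388 = 33.283 atm
a/V_m² = 4.114/(1.376)² = 2.1728 atm
P = 33.283 − 2.1728 = 31.11 atm

P ≈ 31.11 atm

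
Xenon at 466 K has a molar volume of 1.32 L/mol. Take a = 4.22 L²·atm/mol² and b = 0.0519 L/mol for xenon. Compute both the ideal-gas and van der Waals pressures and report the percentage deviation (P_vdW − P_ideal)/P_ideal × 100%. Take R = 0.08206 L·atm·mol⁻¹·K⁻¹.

Ideal: P_ideal = RT/V_m = (0.08206)(466)/1.32 = 28.9697 atm
vdW: P = RT/(V_m − b) − a/V_m² = 38.2400/1.26810 − 4.22/1.74240 = 30.1554 − 2.42195 = 27.7335 atm
% deviation = (27.7335 − 28.9697)/28.9697 × 100% = -4.27%

-4.27 %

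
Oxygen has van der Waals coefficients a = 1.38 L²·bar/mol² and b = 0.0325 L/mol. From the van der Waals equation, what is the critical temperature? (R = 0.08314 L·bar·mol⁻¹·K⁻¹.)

For a van der Waals gas, T_c = 8a/(27Rb).
T_c = 8×1.38/(27×0.08314×0.0325) = 11.040/0.072955 = 151.3 K

T_c ≈ 151.3 K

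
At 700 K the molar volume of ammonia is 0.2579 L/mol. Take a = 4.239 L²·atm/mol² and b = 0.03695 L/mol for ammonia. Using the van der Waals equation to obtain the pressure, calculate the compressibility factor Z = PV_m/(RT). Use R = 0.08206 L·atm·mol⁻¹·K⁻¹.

Z ≈ 0.8811

P = RT/(V_m − b) − a/V_m² = (0.08206)(700)/(0.2579 − 0.03695) − 4.239/(0.2579)²
  = 57.442/0.22095 − 63.732 = 259.98 − 63.732 = 196.25 atm
Z = PV_m/(RT) = (196.25)(0.2579)/((0.08206)(700)) = 50.613/57.442 = 0.8811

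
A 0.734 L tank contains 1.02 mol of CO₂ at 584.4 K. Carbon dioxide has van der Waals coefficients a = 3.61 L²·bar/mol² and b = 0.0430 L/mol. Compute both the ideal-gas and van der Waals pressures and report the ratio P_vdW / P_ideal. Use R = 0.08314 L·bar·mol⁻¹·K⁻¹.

Ideal: P_ideal = nRT/V = (1.02)(0.08314)(584.4)/0.734 = 67.5187 bar
vdW: P = nRT/(V − nb) − a n²/V² = 49.5588/0.690140 − 3.75584/0.538756 = 71.8098 − 6.97132 = 64.8385 bar
Ratio = 64.8385/67.5187 = 0.9603

P_vdW / P_ideal ≈ 0.9603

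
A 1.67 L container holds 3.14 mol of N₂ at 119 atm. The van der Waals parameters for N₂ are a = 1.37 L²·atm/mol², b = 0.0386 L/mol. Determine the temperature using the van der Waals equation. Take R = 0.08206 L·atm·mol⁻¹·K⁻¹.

T = (P + a n²/V²)(V − nb)/(nR)
P + a n²/V² = 119 + (1.37)(3.14)²/(1.67)² = 123.84 atm
V − nb = 1.67 − (3.14)(0.0386) = 1.5488 L
T = (123.84)(1.5488)/((3.14)(0.08206)) = 744.4 K

T ≈ 744.4 K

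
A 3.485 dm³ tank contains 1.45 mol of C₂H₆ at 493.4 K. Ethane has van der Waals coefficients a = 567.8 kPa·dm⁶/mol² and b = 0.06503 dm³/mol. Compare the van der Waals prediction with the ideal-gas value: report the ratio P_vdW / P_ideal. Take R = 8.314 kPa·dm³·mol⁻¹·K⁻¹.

Ideal: P_ideal = nRT/V = (1.45)(8.314)(493.4)/3.485 = 1706.77 kPa
vdW: P = nRT/(V − nb) − a n²/V² = 5948.09/3.39071 − 1193.80/12.1452 = 1754.23 − 98.2940 = 1655.94 kPa
Ratio = 1655.94/1706.77 = 0.9702

P_vdW / P_ideal ≈ 0.9702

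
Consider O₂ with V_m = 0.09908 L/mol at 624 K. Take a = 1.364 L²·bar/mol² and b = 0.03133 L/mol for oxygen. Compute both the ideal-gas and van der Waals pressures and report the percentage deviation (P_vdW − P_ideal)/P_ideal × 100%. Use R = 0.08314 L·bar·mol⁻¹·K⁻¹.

19.71 %

Ideal: P_ideal = RT/V_m = (0.08314)(624)/0.09908 = 523.611 bar
vdW: P = RT/(V_m − b) − a/V_m² = 51.8794/0.0677500 − 1.364/0.00981685 = 765.748 − 138.945 = 626.803 bar
% deviation = (626.803 − 523.611)/523.611 × 100% = 19.71%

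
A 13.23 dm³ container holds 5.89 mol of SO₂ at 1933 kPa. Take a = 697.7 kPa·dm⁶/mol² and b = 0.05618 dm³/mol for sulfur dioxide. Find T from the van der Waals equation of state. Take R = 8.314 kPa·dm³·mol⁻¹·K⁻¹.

T = (P + a n²/V²)(V − nb)/(nR)
P + a n²/V² = 1933 + (697.7)(5.89)²/(13.23)² = 2071.3 kPa
V − nb = 13.23 − (5.89)(0.05618) = 12.899 dm³
T = (2071.3)(12.899)/((5.89)(8.314)) = 545.6 K

T ≈ 545.6 K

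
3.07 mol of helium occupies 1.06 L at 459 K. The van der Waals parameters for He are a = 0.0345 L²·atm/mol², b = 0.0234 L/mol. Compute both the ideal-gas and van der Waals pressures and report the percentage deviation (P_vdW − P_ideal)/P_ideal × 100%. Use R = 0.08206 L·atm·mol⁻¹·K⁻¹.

7.00 %

Ideal: P_ideal = nRT/V = (3.07)(0.08206)(459)/1.06 = 109.088 atm
vdW: P = nRT/(V − nb) − a n²/V² = 115.633/0.988162 − 0.325159/1.12360 = 117.018 − 0.289390 = 116.729 atm
% deviation = (116.729 − 109.088)/109.088 × 100% = 7.00%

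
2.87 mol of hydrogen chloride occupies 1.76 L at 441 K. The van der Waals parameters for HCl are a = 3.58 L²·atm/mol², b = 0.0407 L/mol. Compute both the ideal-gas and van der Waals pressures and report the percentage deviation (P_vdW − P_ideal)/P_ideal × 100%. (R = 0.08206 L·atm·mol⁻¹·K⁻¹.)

-9.02 %

Ideal: P_ideal = nRT/V = (2.87)(0.08206)(441)/1.76 = 59.0119 atm
vdW: P = nRT/(V − nb) − a n²/V² = 103.861/1.64319 − 29.4881/3.09760 = 63.2069 − 9.51966 = 53.6872 atm
% deviation = (53.6872 − 59.0119)/59.0119 × 100% = -9.02%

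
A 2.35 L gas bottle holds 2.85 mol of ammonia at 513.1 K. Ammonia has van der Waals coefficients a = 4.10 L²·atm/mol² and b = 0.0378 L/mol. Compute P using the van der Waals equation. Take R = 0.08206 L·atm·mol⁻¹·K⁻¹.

P = nRT/(V − nb) − a n²/V²
nRT/(V − nb) = (2.85)(0.08206)(513.1)/(2.35 − 2.85×0.0378) = 120.00/2.2423 = 53.516 atm
a n²/V² = (4.10)(2.85)²/(2.35)² = 6.0303 atm
P = 53.516 − 6.0303 = 47.49 atm

P ≈ 47.49 atm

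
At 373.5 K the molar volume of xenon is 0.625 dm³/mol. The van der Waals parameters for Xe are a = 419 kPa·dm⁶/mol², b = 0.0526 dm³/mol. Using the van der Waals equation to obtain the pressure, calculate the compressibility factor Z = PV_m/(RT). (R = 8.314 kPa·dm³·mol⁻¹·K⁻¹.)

Z ≈ 0.8760

P = RT/(V_m − b) − a/V_m² = (8.314)(373.5)/(0.625 − 0.0526) − 419/(0.625)²
  = 3105.3/0.57240 − 1072.6 = 5425.1 − 1072.6 = 4352.5 kPa
Z = PV_m/(RT) = (4352.5)(0.625)/((8.314)(373.5)) = 2720.3/3105.3 = 0.8760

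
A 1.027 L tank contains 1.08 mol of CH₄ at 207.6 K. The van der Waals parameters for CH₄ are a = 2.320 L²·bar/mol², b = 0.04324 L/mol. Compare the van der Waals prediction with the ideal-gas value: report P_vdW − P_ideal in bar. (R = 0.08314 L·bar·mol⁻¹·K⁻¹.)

ΔP ≈ -1.701 bar

Ideal: P_ideal = nRT/V = (1.08)(0.08314)(207.6)/1.027 = 18.1506 bar
vdW: P = nRT/(V − nb) − a n²/V² = 18.6407/0.980301 − 2.70605/1.05473 = 19.0153 − 2.56563 = 16.4497 bar
ΔP = 16.4497 − 18.1506 = -1.701 bar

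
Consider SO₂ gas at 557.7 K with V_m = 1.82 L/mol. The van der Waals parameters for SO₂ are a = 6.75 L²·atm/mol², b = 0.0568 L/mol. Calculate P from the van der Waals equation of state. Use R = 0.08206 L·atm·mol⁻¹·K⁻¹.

P = RT/(V_m − b) − a/V_m²
RT/(V_m − b) = (0.08206)(557.7)/(1.82 − 0.0568) = 45.765/1.7632 = 25.956 atm
a/V_m² = 6.75/(1.82)² = 2.0378 atm
P = 25.956 − 2.0378 = 23.92 atm

P ≈ 23.92 atm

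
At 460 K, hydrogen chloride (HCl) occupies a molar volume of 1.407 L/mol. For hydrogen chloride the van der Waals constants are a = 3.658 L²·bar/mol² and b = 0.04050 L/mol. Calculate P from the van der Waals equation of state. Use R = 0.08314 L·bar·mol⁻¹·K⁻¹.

P = RT/(V_m − b) − a/V_m²
RT/(V_m − b) = (0.08314)(460)/(1.407 − 0.04050) = 38.244/1.3665 = 27.987 bar
a/V_m² = 3.658/(1.407)² = 1.8478 bar
P = 27.987 − 1.8478 = 26.14 bar

P ≈ 26.14 bar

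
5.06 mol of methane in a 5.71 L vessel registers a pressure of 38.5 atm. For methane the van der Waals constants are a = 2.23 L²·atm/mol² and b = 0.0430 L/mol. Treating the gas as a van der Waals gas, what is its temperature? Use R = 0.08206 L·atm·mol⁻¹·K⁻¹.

T = (P + a n²/V²)(V − nb)/(nR)
P + a n²/V² = 38.5 + (2.23)(5.06)²/(5.71)² = 40.251 atm
V − nb = 5.71 − (5.06)(0.0430) = 5.4924 L
T = (40.251)(5.4924)/((5.06)(0.08206)) = 532.4 K

T ≈ 532.4 K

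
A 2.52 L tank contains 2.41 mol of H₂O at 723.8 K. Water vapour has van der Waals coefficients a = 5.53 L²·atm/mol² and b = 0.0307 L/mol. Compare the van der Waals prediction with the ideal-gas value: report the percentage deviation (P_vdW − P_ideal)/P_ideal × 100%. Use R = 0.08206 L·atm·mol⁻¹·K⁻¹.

-5.88 %

Ideal: P_ideal = nRT/V = (2.41)(0.08206)(723.8)/2.52 = 56.8024 atm
vdW: P = nRT/(V − nb) − a n²/V² = 143.142/2.44601 − 32.1188/6.35040 = 58.5206 − 5.05776 = 53.4628 atm
% deviation = (53.4628 − 56.8024)/56.8024 × 100% = -5.88%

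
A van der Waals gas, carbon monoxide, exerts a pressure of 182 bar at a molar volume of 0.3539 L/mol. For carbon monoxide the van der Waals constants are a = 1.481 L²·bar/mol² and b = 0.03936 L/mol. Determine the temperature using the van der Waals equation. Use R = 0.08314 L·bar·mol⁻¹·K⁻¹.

T = (P + a/V_m²)(V_m − b)/R
P + a/V_m² = 182 + 1.481/(0.3539)² = 193.82 bar
V_m − b = 0.3539 − 0.03936 = 0.31454 L/mol
T = (193.82)(0.31454)/0.08314 = 733.3 K

T ≈ 733.3 K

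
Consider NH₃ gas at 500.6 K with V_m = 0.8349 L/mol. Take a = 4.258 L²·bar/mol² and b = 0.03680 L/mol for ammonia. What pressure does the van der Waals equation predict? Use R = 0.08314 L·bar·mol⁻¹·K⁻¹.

P ≈ 46.04 bar

P = RT/(V_m − b) − a/V_m²
RT/(V_m − b) = (0.08314)(500.6)/(0.8349 − 0.03680) = 41.620/0.79810 = 52.149 bar
a/V_m² = 4.258/(0.8349)² = 6.1085 bar
P = 52.149 − 6.1085 = 46.04 bar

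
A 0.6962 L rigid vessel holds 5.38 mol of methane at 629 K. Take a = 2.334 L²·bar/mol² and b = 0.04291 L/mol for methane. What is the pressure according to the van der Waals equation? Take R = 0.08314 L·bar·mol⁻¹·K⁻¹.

P = nRT/(V − nb) − a n²/V²
nRT/(V − nb) = (5.38)(0.08314)(629)/(0.6962 − 5.38×0.04291) = 281.35/0.46534 = 604.61 bar
a n²/V² = (2.334)(5.38)²/(0.6962)² = 139.38 bar
P = 604.61 − 139.38 = 465.2 bar

P ≈ 465.2 bar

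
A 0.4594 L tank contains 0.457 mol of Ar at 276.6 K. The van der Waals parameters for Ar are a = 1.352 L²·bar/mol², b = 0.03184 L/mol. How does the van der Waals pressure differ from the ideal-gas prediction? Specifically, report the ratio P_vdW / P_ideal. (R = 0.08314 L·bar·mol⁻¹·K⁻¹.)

Ideal: P_ideal = nRT/V = (0.457)(0.08314)(276.6)/0.4594 = 22.8764 bar
vdW: P = nRT/(V − nb) − a n²/V² = 10.5094/0.444849 − 0.282364/0.211048 = 23.6246 − 1.33791 = 22.2867 bar
Ratio = 22.2867/22.8764 = 0.9742

P_vdW / P_ideal ≈ 0.9742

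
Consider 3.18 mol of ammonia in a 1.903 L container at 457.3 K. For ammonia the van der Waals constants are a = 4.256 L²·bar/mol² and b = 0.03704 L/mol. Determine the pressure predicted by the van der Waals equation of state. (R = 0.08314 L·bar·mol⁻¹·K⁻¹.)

P ≈ 55.84 bar

P = nRT/(V − nb) − a n²/V²
nRT/(V − nb) = (3.18)(0.08314)(457.3)/(1.903 − 3.18×0.03704) = 120.90/1.7852 = 67.724 bar
a n²/V² = (4.256)(3.18)²/(1.903)² = 11.884 bar
P = 67.724 − 11.884 = 55.84 bar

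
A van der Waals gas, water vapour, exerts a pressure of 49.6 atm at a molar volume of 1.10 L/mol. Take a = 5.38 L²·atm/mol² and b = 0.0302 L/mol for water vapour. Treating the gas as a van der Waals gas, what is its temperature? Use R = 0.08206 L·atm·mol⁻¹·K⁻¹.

T = (P + a/V_m²)(V_m − b)/R
P + a/V_m² = 49.6 + 5.38/(1.10)² = 54.046 atm
V_m − b = 1.10 − 0.0302 = 1.0698 L/mol
T = (54.046)(1.0698)/0.08206 = 704.6 K

T ≈ 704.6 K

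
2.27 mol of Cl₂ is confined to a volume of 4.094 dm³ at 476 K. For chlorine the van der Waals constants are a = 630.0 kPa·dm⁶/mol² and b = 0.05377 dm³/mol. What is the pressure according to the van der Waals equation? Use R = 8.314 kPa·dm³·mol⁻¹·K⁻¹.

P = nRT/(V − nb) − a n²/V²
nRT/(V − nb) = (2.27)(8.314)(476)/(4.094 − 2.27×0.05377) = 8983.4/3.9719 = 2261.7 kPa
a n²/V² = (630.0)(2.27)²/(4.094)² = 193.69 kPa
P = 2261.7 − 193.69 = 2068 kPa

P ≈ 2068 kPa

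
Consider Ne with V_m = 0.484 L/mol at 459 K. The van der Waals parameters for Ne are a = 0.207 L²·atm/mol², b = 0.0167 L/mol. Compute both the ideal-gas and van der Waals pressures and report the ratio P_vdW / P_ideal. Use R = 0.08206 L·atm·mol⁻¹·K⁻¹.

Ideal: P_ideal = RT/V_m = (0.08206)(459)/0.484 = 77.8214 atm
vdW: P = RT/(V_m − b) − a/V_m² = 37.6655/0.467300 − 0.207/0.234256 = 80.6024 − 0.883649 = 79.7188 atm
Ratio = 79.7188/77.8214 = 1.024

P_vdW / P_ideal ≈ 1.024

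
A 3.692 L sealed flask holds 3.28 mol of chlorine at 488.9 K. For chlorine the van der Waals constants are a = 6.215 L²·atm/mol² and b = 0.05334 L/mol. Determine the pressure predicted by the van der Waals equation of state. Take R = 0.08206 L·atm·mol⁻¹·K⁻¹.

P = nRT/(V − nb) − a n²/V²
nRT/(V − nb) = (3.28)(0.08206)(488.9)/(3.692 − 3.28×0.05334) = 131.59/3.5170 = 37.415 atm
a n²/V² = (6.215)(3.28)²/(3.692)² = 4.9053 atm
P = 37.415 − 4.9053 = 32.51 atm

P ≈ 32.51 atm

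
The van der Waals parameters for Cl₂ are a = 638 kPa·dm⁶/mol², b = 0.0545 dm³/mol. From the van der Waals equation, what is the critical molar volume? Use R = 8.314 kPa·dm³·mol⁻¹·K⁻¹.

V_m,c ≈ 0.1635 dm³/mol

For a van der Waals gas, V_m,c = 3b.
V_m,c = 3×0.0545 = 0.1635 dm³/mol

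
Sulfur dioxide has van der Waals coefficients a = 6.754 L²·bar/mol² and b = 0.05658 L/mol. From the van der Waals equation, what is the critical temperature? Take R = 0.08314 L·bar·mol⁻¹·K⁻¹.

For a van der Waals gas, T_c = 8a/(27Rb).
T_c = 8×6.754/(27×0.08314×0.05658) = 54.032/0.12701 = 425.4 K

T_c ≈ 425.4 K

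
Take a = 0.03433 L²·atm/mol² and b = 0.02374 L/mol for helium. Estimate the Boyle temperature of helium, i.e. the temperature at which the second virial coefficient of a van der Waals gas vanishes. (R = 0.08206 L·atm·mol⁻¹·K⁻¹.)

For a van der Waals gas the second virial coefficient B₂ = b − a/(RT) vanishes at T_B = a/(Rb).
T_B = 0.03433/(0.08206×0.02374) = 0.03433/0.0019481 = 17.62 K

T_B ≈ 17.62 K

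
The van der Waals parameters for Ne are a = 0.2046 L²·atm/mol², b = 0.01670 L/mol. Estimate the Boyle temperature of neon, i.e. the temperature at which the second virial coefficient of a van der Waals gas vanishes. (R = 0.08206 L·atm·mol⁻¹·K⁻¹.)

T_B ≈ 149.3 K

For a van der Waals gas the second virial coefficient B₂ = b − a/(RT) vanishes at T_B = a/(Rb).
T_B = 0.2046/(0.08206×0.01670) = 0.2046/0.0013704 = 149.3 K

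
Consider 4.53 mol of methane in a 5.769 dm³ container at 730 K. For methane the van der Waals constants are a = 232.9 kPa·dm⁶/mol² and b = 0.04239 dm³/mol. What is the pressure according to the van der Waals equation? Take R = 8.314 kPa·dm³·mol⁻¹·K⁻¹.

P = nRT/(V − nb) − a n²/V²
nRT/(V − nb) = (4.53)(8.314)(730)/(5.769 − 4.53×0.04239) = 27494/5.5770 = 4929.9 kPa
a n²/V² = (232.9)(4.53)²/(5.769)² = 143.60 kPa
P = 4929.9 − 143.60 = 4786 kPa

P ≈ 4786 kPa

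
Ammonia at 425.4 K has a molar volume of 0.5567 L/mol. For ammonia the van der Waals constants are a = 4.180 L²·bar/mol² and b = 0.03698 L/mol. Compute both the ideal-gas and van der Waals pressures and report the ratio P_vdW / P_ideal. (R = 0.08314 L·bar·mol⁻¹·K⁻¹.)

P_vdW / P_ideal ≈ 0.8589

Ideal: P_ideal = RT/V_m = (0.08314)(425.4)/0.5567 = 63.5311 bar
vdW: P = RT/(V_m − b) − a/V_m² = 35.3678/0.519720 − 4.180/0.309915 = 68.0516 − 13.4876 = 54.5640 bar
Ratio = 54.5640/63.5311 = 0.8589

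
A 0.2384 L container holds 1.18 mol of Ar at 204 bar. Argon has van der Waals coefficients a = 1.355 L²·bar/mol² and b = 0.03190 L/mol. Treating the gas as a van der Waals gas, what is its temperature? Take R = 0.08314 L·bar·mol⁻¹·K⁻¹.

T ≈ 485.4 K

T = (P + a n²/V²)(V − nb)/(nR)
P + a n²/V² = 204 + (1.355)(1.18)²/(0.2384)² = 237.20 bar
V − nb = 0.2384 − (1.18)(0.03190) = 0.20076 L
T = (237.20)(0.20076)/((1.18)(0.08314)) = 485.4 K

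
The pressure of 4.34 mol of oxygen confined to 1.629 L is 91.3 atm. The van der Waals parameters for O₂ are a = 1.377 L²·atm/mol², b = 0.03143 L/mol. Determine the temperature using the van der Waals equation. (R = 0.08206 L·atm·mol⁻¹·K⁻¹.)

T ≈ 423.6 K

T = (P + a n²/V²)(V − nb)/(nR)
P + a n²/V² = 91.3 + (1.377)(4.34)²/(1.629)² = 101.07 atm
V − nb = 1.629 − (4.34)(0.03143) = 1.4926 L
T = (101.07)(1.4926)/((4.34)(0.08206)) = 423.6 K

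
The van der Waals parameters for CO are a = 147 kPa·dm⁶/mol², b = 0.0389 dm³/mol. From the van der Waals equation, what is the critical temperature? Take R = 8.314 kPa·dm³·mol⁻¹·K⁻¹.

T_c ≈ 134.7 K

For a van der Waals gas, T_c = 8a/(27Rb).
T_c = 8×147/(27×8.314×0.0389) = 1176.0/8.7322 = 134.7 K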